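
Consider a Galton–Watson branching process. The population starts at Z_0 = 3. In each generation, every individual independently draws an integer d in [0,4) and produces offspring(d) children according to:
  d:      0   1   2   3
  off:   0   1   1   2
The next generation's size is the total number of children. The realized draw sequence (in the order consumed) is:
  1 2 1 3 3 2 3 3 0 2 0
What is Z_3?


5

gen 0: Z_0=3, draws=[1, 2, 1], offspring=[1, 1, 1], Z_1=3
gen 1: Z_1=3, draws=[3, 3, 2], offspring=[2, 2, 1], Z_2=5
gen 2: Z_2=5, draws=[3, 3, 0, 2, 0], offspring=[2, 2, 0, 1, 0], Z_3=5


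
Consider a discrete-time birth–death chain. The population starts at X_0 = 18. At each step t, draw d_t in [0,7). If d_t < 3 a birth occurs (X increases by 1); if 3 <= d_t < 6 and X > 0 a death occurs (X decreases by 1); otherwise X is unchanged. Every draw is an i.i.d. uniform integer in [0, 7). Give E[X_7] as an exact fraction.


X can drop by at most 1 per step and X_0 = 18 > T = 7, so X_t >= 18 − t >= 11 > 0 for every t <= 7: the floor at 0 (the 'and X > 0' condition) never binds. Hence X_7 = X_0 + Σ_{t<7} Y_t with i.i.d. increments Y_t = y(d_t) ∈ {+1, −1, 0}.
Outcome values over d=0..6: [1, 1, 1, -1, -1, -1, 0]
Σy = 0, Σy² = 6, M = 7
μ = 0/7 = 0,  σ² = 6/7 − (0)² = 6/7
E[X_7] = 18 + 7·(0) = 18

18


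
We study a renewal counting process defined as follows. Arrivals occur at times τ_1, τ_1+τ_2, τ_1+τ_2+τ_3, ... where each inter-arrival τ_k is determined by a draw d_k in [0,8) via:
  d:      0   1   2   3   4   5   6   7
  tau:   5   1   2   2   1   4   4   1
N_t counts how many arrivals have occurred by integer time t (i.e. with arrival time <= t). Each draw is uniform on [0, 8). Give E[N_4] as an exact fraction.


5913/4096

Inter-arrival values over d=0..7: [5, 1, 2, 2, 1, 4, 4, 1]
Each d has probability 1/8, so the pmf of τ is: f(1) = 3/8, f(2) = 1/4, f(4) = 1/4, f(5) = 1/8
Renewal equation for m(n) = E[N_n]: condition on τ_1 = k (if k <= n, one arrival plus a fresh copy on the remaining n−k steps): m(n) = F(n) + Σ_{k<=n} f(k)·m(n−k), where F(n) = P(τ <= n) and m(0) = 0
m(1) = F(1) = 3/8
m(2) = F(2) + f(1)·m(1) = 5/8 + 3/8·3/8 = 49/64
m(3) = F(3) + f(1)·m(2) + f(2)·m(1) = 5/8 + 3/8·49/64 + 1/4·3/8 = 515/512
m(4) = F(4) + f(1)·m(3) + f(2)·m(2) = 7/8 + 3/8·515/512 + 1/4·49/64 = 5913/4096
E[N_4] = m(4) = 5913/4096


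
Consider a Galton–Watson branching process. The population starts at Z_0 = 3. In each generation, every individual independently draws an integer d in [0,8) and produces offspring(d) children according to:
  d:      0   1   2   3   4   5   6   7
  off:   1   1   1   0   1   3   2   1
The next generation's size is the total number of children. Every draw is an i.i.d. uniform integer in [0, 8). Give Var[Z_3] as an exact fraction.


50325/4096

Outcome values over d=0..7: [1, 1, 1, 0, 1, 3, 2, 1]
Σy = 10, Σy² = 18, M = 8
μ = 10/8 = 5/4,  σ² = 18/8 − (5/4)² = 11/16
V_0 = 0, E_0 = 3
V_1 = 11/16·E_0 + (5/4)²·V_0 = 33/16;  E_1 = 15/4
V_2 = 11/16·E_1 + (5/4)²·V_1 = 1485/256;  E_2 = 75/16
V_3 = 11/16·E_2 + (5/4)²·V_2 = 50325/4096;  E_3 = 375/64


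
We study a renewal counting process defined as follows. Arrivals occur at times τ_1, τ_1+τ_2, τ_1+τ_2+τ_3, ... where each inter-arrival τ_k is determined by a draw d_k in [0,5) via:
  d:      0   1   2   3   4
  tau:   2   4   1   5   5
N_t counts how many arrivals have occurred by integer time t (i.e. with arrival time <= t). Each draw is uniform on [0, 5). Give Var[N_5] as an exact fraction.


3492474/9765625

Inter-arrival values over d=0..4: [2, 4, 1, 5, 5]
Each d has probability 1/5, so the pmf of τ is: f(1) = 1/5, f(2) = 1/5, f(4) = 1/5, f(5) = 2/5
Let p_n(j) = P(N_n = j), with p_0 = [1]. Condition on τ_1: p_n(0) = P(τ > n), and for j >= 1, p_n(j) = Σ_{k<=n} f(k)·p_{n−k}(j−1)
p_1 = [4/5, 1/5]  (j = 0..1)
p_2 = [3/5, 9/25, 1/25]  (j = 0..2)
p_3 = [3/5, 7/25, 14/125, 1/125]  (j = 0..3)
p_4 = [2/5, 11/25, 16/125, 19/625, 1/625]  (j = 0..4)
p_5 = [0, 19/25, 23/125, 6/125, 24/3125, 1/3125]  (j = 0..5)
E[N_5] = Σ j·p_5(j) = 4076/3125;  E[N_5²] = Σ j²·p_5(j) = 6434/3125
Var[N_5] = 6434/3125 − (4076/3125)² = 3492474/9765625


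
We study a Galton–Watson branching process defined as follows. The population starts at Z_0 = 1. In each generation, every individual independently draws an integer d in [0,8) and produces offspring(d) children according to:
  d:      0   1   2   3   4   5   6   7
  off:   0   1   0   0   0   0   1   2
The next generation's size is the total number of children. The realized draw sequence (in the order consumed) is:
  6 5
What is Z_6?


gen 0: Z_0=1, draws=[6], offspring=[1], Z_1=1
gen 1: Z_1=1, draws=[5], offspring=[0], Z_2=0
gen 2: Z_2=0, draws=[], offspring=[], Z_3=0
gen 3: Z_3=0, draws=[], offspring=[], Z_4=0
gen 4: Z_4=0, draws=[], offspring=[], Z_5=0
gen 5: Z_5=0, draws=[], offspring=[], Z_6=0

0


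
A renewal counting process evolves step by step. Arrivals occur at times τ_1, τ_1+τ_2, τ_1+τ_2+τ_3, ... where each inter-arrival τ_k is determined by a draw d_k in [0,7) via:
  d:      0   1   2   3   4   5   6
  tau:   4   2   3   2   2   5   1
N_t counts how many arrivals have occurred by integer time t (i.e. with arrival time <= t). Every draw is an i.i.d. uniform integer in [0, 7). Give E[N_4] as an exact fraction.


3011/2401

Inter-arrival values over d=0..6: [4, 2, 3, 2, 2, 5, 1]
Each d has probability 1/7, so the pmf of τ is: f(1) = 1/7, f(2) = 3/7, f(3) = 1/7, f(4) = 1/7, f(5) = 1/7
Renewal equation for m(n) = E[N_n]: condition on τ_1 = k (if k <= n, one arrival plus a fresh copy on the remaining n−k steps): m(n) = F(n) + Σ_{k<=n} f(k)·m(n−k), where F(n) = P(τ <= n) and m(0) = 0
m(1) = F(1) = 1/7
m(2) = F(2) + f(1)·m(1) = 4/7 + 1/7·1/7 = 29/49
m(3) = F(3) + f(1)·m(2) + f(2)·m(1) = 5/7 + 1/7·29/49 + 3/7·1/7 = 295/343
m(4) = F(4) + f(1)·m(3) + f(2)·m(2) + f(3)·m(1) = 6/7 + 1/7·295/343 + 3/7·29/49 + 1/7·1/7 = 3011/2401
E[N_4] = m(4) = 3011/2401


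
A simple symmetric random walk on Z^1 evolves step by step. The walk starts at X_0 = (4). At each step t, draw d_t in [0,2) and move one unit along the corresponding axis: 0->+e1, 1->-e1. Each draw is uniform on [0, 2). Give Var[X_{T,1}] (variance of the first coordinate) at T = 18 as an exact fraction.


Outcome values over d=0..1: [1, -1]
Σy = 0, Σy² = 2, M = 2
μ = 0/2 = 0,  σ² = 2/2 − (0)² = 1
Independent increments: Var[X_18] = 18·σ² = 18·(1) = 18

18


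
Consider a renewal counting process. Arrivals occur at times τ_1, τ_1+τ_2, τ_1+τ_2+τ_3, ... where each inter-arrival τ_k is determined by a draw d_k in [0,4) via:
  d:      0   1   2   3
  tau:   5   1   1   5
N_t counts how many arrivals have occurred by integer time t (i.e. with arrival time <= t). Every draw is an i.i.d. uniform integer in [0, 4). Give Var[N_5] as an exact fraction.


959/1024

Inter-arrival values over d=0..3: [5, 1, 1, 5]
Each d has probability 1/4, so the pmf of τ is: f(1) = 1/2, f(5) = 1/2
Let p_n(j) = P(N_n = j), with p_0 = [1]. Condition on τ_1: p_n(0) = P(τ > n), and for j >= 1, p_n(j) = Σ_{k<=n} f(k)·p_{n−k}(j−1)
p_1 = [1/2, 1/2]  (j = 0..1)
p_2 = [1/2, 1/4, 1/4]  (j = 0..2)
p_3 = [1/2, 1/4, 1/8, 1/8]  (j = 0..3)
p_4 = [1/2, 1/4, 1/8, 1/16, 1/16]  (j = 0..4)
p_5 = [0, 3/4, 1/8, 1/16, 1/32, 1/32]  (j = 0..5)
E[N_5] = Σ j·p_5(j) = 47/32;  E[N_5²] = Σ j²·p_5(j) = 99/32
Var[N_5] = 99/32 − (47/32)² = 959/1024


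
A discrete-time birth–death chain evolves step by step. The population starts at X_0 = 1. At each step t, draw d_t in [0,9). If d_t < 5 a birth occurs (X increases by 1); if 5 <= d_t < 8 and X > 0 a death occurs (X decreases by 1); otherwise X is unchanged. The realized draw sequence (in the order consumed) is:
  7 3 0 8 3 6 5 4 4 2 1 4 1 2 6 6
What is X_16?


6

t=0: X=1, d=7 → death, X_1=0
t=1: X=0, d=3 → birth, X_2=1
t=2: X=1, d=0 → birth, X_3=2
t=3: X=2, d=8 → hold, X_4=2
t=4: X=2, d=3 → birth, X_5=3
t=5: X=3, d=6 → death, X_6=2
t=6: X=2, d=5 → death, X_7=1
t=7: X=1, d=4 → birth, X_8=2
t=8: X=2, d=4 → birth, X_9=3
t=9: X=3, d=2 → birth, X_10=4
t=10: X=4, d=1 → birth, X_11=5
t=11: X=5, d=4 → birth, X_12=6
t=12: X=6, d=1 → birth, X_13=7
t=13: X=7, d=2 → birth, X_14=8
t=14: X=8, d=6 → death, X_15=7
t=15: X=7, d=6 → death, X_16=6


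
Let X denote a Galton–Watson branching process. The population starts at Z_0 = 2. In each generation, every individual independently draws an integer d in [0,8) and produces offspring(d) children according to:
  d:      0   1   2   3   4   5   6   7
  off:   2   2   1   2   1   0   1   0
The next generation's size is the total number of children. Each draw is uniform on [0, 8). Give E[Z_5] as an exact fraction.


Outcome values over d=0..7: [2, 2, 1, 2, 1, 0, 1, 0]
Σy = 9, Σy² = 15, M = 8
μ = 9/8 = 9/8,  σ² = 15/8 − (9/8)² = 39/64
E[Z_0] = 2
E[Z_1] = 9/8·E[Z_0] = 9/4
E[Z_2] = 9/8·E[Z_1] = 81/32
E[Z_3] = 9/8·E[Z_2] = 729/256
E[Z_4] = 9/8·E[Z_3] = 6561/2048
E[Z_5] = 9/8·E[Z_4] = 59049/16384

59049/16384


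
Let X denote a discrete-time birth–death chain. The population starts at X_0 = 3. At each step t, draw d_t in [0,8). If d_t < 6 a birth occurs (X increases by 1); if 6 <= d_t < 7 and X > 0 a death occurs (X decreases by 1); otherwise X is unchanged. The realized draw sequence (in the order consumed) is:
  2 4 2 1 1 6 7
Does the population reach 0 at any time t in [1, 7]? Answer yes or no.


t=0: X=3, d=2 → birth, X_1=4
t=1: X=4, d=4 → birth, X_2=5
t=2: X=5, d=2 → birth, X_3=6
t=3: X=6, d=1 → birth, X_4=7
t=4: X=7, d=1 → birth, X_5=8
t=5: X=8, d=6 → death, X_6=7
t=6: X=7, d=7 → hold, X_7=7

no


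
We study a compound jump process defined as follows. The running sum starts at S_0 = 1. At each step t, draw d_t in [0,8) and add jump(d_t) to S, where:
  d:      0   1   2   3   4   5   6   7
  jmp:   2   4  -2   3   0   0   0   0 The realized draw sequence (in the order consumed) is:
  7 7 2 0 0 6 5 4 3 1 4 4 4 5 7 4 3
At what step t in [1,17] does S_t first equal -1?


3

t=0: S=1, d=7, jump=0, S_1=1
t=1: S=1, d=7, jump=0, S_2=1
t=2: S=1, d=2, jump=-2, S_3=-1
t=3: S=-1, d=0, jump=2, S_4=1
t=4: S=1, d=0, jump=2, S_5=3
t=5: S=3, d=6, jump=0, S_6=3
t=6: S=3, d=5, jump=0, S_7=3
t=7: S=3, d=4, jump=0, S_8=3
t=8: S=3, d=3, jump=3, S_9=6
t=9: S=6, d=1, jump=4, S_10=10
t=10: S=10, d=4, jump=0, S_11=10
t=11: S=10, d=4, jump=0, S_12=10
t=12: S=10, d=4, jump=0, S_13=10
t=13: S=10, d=5, jump=0, S_14=10
t=14: S=10, d=7, jump=0, S_15=10
t=15: S=10, d=4, jump=0, S_16=10
t=16: S=10, d=3, jump=3, S_17=13


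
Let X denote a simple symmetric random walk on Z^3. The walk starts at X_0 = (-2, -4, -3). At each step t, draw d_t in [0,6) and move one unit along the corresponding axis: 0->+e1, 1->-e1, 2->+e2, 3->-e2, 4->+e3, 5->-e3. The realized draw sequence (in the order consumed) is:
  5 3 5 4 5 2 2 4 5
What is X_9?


t=0: X=(-2, -4, -3), d=5 → -e3, X_1=(-2, -4, -4)
t=1: X=(-2, -4, -4), d=3 → -e2, X_2=(-2, -5, -4)
t=2: X=(-2, -5, -4), d=5 → -e3, X_3=(-2, -5, -5)
t=3: X=(-2, -5, -5), d=4 → +e3, X_4=(-2, -5, -4)
t=4: X=(-2, -5, -4), d=5 → -e3, X_5=(-2, -5, -5)
t=5: X=(-2, -5, -5), d=2 → +e2, X_6=(-2, -4, -5)
t=6: X=(-2, -4, -5), d=2 → +e2, X_7=(-2, -3, -5)
t=7: X=(-2, -3, -5), d=4 → +e3, X_8=(-2, -3, -4)
t=8: X=(-2, -3, -4), d=5 → -e3, X_9=(-2, -3, -5)

(-2, -3, -5)


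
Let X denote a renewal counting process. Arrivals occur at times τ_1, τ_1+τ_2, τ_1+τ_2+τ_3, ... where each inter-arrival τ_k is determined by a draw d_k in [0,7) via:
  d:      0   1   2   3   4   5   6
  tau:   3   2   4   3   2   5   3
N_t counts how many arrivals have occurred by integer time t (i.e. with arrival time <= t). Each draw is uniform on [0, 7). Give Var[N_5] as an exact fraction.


Inter-arrival values over d=0..6: [3, 2, 4, 3, 2, 5, 3]
Each d has probability 1/7, so the pmf of τ is: f(2) = 2/7, f(3) = 3/7, f(4) = 1/7, f(5) = 1/7
Let p_n(j) = P(N_n = j), with p_0 = [1]. Condition on τ_1: p_n(0) = P(τ > n), and for j >= 1, p_n(j) = Σ_{k<=n} f(k)·p_{n−k}(j−1)
p_1 = [1]  (j = 0)
p_2 = [5/7, 2/7]  (j = 0..1)
p_3 = [2/7, 5/7]  (j = 0..1)
p_4 = [1/7, 38/49, 4/49]  (j = 0..2)
p_5 = [0, 33/49, 16/49]  (j = 0..2)
E[N_5] = Σ j·p_5(j) = 65/49;  E[N_5²] = Σ j²·p_5(j) = 97/49
Var[N_5] = 97/49 − (65/49)² = 528/2401

528/2401


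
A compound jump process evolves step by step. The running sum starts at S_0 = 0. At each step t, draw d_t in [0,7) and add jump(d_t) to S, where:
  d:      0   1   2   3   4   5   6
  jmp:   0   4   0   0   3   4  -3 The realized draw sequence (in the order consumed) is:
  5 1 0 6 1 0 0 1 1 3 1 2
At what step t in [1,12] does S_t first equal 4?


t=0: S=0, d=5, jump=4, S_1=4
t=1: S=4, d=1, jump=4, S_2=8
t=2: S=8, d=0, jump=0, S_3=8
t=3: S=8, d=6, jump=-3, S_4=5
t=4: S=5, d=1, jump=4, S_5=9
t=5: S=9, d=0, jump=0, S_6=9
t=6: S=9, d=0, jump=0, S_7=9
t=7: S=9, d=1, jump=4, S_8=13
t=8: S=13, d=1, jump=4, S_9=17
t=9: S=17, d=3, jump=0, S_10=17
t=10: S=17, d=1, jump=4, S_11=21
t=11: S=21, d=2, jump=0, S_12=21

1


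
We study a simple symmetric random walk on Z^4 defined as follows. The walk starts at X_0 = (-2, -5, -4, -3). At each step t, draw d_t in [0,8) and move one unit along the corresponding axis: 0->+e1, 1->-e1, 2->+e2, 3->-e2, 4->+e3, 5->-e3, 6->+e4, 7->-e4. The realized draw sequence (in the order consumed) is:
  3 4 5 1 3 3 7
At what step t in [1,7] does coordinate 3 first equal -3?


2

t=0: X=(-2, -5, -4, -3), d=3 → -e2, X_1=(-2, -6, -4, -3)
t=1: X=(-2, -6, -4, -3), d=4 → +e3, X_2=(-2, -6, -3, -3)
t=2: X=(-2, -6, -3, -3), d=5 → -e3, X_3=(-2, -6, -4, -3)
t=3: X=(-2, -6, -4, -3), d=1 → -e1, X_4=(-3, -6, -4, -3)
t=4: X=(-3, -6, -4, -3), d=3 → -e2, X_5=(-3, -7, -4, -3)
t=5: X=(-3, -7, -4, -3), d=3 → -e2, X_6=(-3, -8, -4, -3)
t=6: X=(-3, -8, -4, -3), d=7 → -e4, X_7=(-3, -8, -4, -4)


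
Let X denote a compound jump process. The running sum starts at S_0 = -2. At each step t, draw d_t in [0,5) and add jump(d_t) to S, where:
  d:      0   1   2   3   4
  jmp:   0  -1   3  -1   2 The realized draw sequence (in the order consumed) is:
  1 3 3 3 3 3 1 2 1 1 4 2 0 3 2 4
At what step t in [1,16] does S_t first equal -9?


t=0: S=-2, d=1, jump=-1, S_1=-3
t=1: S=-3, d=3, jump=-1, S_2=-4
t=2: S=-4, d=3, jump=-1, S_3=-5
t=3: S=-5, d=3, jump=-1, S_4=-6
t=4: S=-6, d=3, jump=-1, S_5=-7
t=5: S=-7, d=3, jump=-1, S_6=-8
t=6: S=-8, d=1, jump=-1, S_7=-9
t=7: S=-9, d=2, jump=3, S_8=-6
t=8: S=-6, d=1, jump=-1, S_9=-7
t=9: S=-7, d=1, jump=-1, S_10=-8
t=10: S=-8, d=4, jump=2, S_11=-6
t=11: S=-6, d=2, jump=3, S_12=-3
t=12: S=-3, d=0, jump=0, S_13=-3
t=13: S=-3, d=3, jump=-1, S_14=-4
t=14: S=-4, d=2, jump=3, S_15=-1
t=15: S=-1, d=4, jump=2, S_16=1

7


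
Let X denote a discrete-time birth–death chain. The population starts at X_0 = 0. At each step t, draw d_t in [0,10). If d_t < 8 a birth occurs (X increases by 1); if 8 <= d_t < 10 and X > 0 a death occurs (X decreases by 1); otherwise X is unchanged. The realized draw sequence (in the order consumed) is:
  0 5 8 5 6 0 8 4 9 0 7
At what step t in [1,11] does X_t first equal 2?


2

t=0: X=0, d=0 → birth, X_1=1
t=1: X=1, d=5 → birth, X_2=2
t=2: X=2, d=8 → death, X_3=1
t=3: X=1, d=5 → birth, X_4=2
t=4: X=2, d=6 → birth, X_5=3
t=5: X=3, d=0 → birth, X_6=4
t=6: X=4, d=8 → death, X_7=3
t=7: X=3, d=4 → birth, X_8=4
t=8: X=4, d=9 → death, X_9=3
t=9: X=3, d=0 → birth, X_10=4
t=10: X=4, d=7 → birth, X_11=5


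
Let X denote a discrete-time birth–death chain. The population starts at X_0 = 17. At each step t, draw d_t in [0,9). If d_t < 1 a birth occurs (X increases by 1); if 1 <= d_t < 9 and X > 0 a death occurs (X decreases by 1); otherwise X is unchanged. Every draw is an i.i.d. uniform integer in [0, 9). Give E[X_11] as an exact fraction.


X can drop by at most 1 per step and X_0 = 17 > T = 11, so X_t >= 17 − t >= 6 > 0 for every t <= 11: the floor at 0 (the 'and X > 0' condition) never binds. Hence X_11 = X_0 + Σ_{t<11} Y_t with i.i.d. increments Y_t = y(d_t) ∈ {+1, −1, 0}.
Outcome values over d=0..8: [1, -1, -1, -1, -1, -1, -1, -1, -1]
Σy = -7, Σy² = 9, M = 9
μ = -7/9 = -7/9,  σ² = 9/9 − (-7/9)² = 32/81
E[X_11] = 17 + 11·(-7/9) = 76/9

76/9


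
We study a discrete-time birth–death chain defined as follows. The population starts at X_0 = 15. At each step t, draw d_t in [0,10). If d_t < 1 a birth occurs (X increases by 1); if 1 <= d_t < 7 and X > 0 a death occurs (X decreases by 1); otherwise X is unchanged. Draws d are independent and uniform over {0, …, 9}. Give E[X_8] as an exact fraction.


X can drop by at most 1 per step and X_0 = 15 > T = 8, so X_t >= 15 − t >= 7 > 0 for every t <= 8: the floor at 0 (the 'and X > 0' condition) never binds. Hence X_8 = X_0 + Σ_{t<8} Y_t with i.i.d. increments Y_t = y(d_t) ∈ {+1, −1, 0}.
Outcome values over d=0..9: [1, -1, -1, -1, -1, -1, -1, 0, 0, 0]
Σy = -5, Σy² = 7, M = 10
μ = -5/10 = -1/2,  σ² = 7/10 − (-1/2)² = 9/20
E[X_8] = 15 + 8·(-1/2) = 11

11


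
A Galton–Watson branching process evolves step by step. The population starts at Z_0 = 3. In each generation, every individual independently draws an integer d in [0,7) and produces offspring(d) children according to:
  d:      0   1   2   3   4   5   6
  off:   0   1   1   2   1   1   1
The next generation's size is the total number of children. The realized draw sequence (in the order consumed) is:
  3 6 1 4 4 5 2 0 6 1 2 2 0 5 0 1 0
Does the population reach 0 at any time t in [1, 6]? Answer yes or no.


gen 0: Z_0=3, draws=[3, 6, 1], offspring=[2, 1, 1], Z_1=4
gen 1: Z_1=4, draws=[4, 4, 5, 2], offspring=[1, 1, 1, 1], Z_2=4
gen 2: Z_2=4, draws=[0, 6, 1, 2], offspring=[0, 1, 1, 1], Z_3=3
gen 3: Z_3=3, draws=[2, 0, 5], offspring=[1, 0, 1], Z_4=2
gen 4: Z_4=2, draws=[0, 1], offspring=[0, 1], Z_5=1
gen 5: Z_5=1, draws=[0], offspring=[0], Z_6=0

yes


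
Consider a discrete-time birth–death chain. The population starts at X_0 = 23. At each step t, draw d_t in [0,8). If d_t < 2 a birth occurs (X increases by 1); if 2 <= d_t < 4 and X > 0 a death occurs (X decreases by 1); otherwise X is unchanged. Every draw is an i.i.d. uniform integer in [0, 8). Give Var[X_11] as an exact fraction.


X can drop by at most 1 per step and X_0 = 23 > T = 11, so X_t >= 23 − t >= 12 > 0 for every t <= 11: the floor at 0 (the 'and X > 0' condition) never binds. Hence X_11 = X_0 + Σ_{t<11} Y_t with i.i.d. increments Y_t = y(d_t) ∈ {+1, −1, 0}.
Outcome values over d=0..7: [1, 1, -1, -1, 0, 0, 0, 0]
Σy = 0, Σy² = 4, M = 8
μ = 0/8 = 0,  σ² = 4/8 − (0)² = 1/2
Independent increments: Var[X_11] = 11·σ² = 11·(1/2) = 11/2

11/2


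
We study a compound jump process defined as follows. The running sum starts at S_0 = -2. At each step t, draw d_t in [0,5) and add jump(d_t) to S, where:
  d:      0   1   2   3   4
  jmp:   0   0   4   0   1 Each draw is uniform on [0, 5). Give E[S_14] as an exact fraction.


Outcome values over d=0..4: [0, 0, 4, 0, 1]
Σy = 5, Σy² = 17, M = 5
μ = 5/5 = 1,  σ² = 17/5 − (1)² = 12/5
E[S_14] = -2 + 14·(1) = 12

12


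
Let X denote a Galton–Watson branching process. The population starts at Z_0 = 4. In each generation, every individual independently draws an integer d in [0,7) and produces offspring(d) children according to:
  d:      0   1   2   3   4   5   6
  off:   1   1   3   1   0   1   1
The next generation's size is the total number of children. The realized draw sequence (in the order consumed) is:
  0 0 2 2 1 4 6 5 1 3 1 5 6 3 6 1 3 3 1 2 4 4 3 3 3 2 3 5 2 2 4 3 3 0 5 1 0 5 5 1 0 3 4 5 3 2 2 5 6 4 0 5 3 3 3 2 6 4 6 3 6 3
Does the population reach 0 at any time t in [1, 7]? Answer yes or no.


gen 0: Z_0=4, draws=[0, 0, 2, 2], offspring=[1, 1, 3, 3], Z_1=8
gen 1: Z_1=8, draws=[1, 4, 6, 5, 1, 3, 1, 5], offspring=[1, 0, 1, 1, 1, 1, 1, 1], Z_2=7
gen 2: Z_2=7, draws=[6, 3, 6, 1, 3, 3, 1], offspring=[1, 1, 1, 1, 1, 1, 1], Z_3=7
gen 3: Z_3=7, draws=[2, 4, 4, 3, 3, 3, 2], offspring=[3, 0, 0, 1, 1, 1, 3], Z_4=9
gen 4: Z_4=9, draws=[3, 5, 2, 2, 4, 3, 3, 0, 5], offspring=[1, 1, 3, 3, 0, 1, 1, 1, 1], Z_5=12
gen 5: Z_5=12, draws=[1, 0, 5, 5, 1, 0, 3, 4, 5, 3, 2, 2], offspring=[1, 1, 1, 1, 1, 1, 1, 0, 1, 1, 3, 3], Z_6=15
gen 6: Z_6=15, draws=[5, 6, 4, 0, 5, 3, 3, 3, 2, 6, 4, 6, 3, 6, 3], offspring=[1, 1, 0, 1, 1, 1, 1, 1, 3, 1, 0, 1, 1, 1, 1], Z_7=15

no


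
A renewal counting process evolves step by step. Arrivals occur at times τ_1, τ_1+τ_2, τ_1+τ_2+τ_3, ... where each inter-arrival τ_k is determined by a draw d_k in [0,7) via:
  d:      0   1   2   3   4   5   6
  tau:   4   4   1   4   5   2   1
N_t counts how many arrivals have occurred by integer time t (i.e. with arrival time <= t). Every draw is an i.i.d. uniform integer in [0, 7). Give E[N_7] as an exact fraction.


Inter-arrival values over d=0..6: [4, 4, 1, 4, 5, 2, 1]
Each d has probability 1/7, so the pmf of τ is: f(1) = 2/7, f(2) = 1/7, f(4) = 3/7, f(5) = 1/7
Renewal equation for m(n) = E[N_n]: condition on τ_1 = k (if k <= n, one arrival plus a fresh copy on the remaining n−k steps): m(n) = F(n) + Σ_{k<=n} f(k)·m(n−k), where F(n) = P(τ <= n) and m(0) = 0
m(1) = F(1) = 2/7
m(2) = F(2) + f(1)·m(1) = 3/7 + 2/7·2/7 = 25/49
m(3) = F(3) + f(1)·m(2) + f(2)·m(1) = 3/7 + 2/7·25/49 + 1/7·2/7 = 211/343
m(4) = F(4) + f(1)·m(3) + f(2)·m(2) = 6/7 + 2/7·211/343 + 1/7·25/49 = 2655/2401
m(5) = F(5) + f(1)·m(4) + f(2)·m(3) + f(4)·m(1) = 1 + 2/7·2655/2401 + 1/7·211/343 + 3/7·2/7 = 25652/16807
m(6) = F(6) + f(1)·m(5) + f(2)·m(4) + f(4)·m(2) + f(5)·m(1) = 1 + 2/7·25652/16807 + 1/7·2655/2401 + 3/7·25/49 + 1/7·2/7 = 218065/117649
m(7) = F(7) + f(1)·m(6) + f(2)·m(5) + f(4)·m(3) + f(5)·m(2) = 1 + 2/7·218065/117649 + 1/7·25652/16807 + 3/7·211/343 + 1/7·25/49 = 1716381/823543
E[N_7] = m(7) = 1716381/823543

1716381/823543


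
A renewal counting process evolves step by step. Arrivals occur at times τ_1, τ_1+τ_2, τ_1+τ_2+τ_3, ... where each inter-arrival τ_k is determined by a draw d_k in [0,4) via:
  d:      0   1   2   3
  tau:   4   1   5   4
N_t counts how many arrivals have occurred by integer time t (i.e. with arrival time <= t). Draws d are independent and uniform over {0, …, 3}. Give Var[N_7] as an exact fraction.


186454983/268435456

Inter-arrival values over d=0..3: [4, 1, 5, 4]
Each d has probability 1/4, so the pmf of τ is: f(1) = 1/4, f(4) = 1/2, f(5) = 1/4
Let p_n(j) = P(N_n = j), with p_0 = [1]. Condition on τ_1: p_n(0) = P(τ > n), and for j >= 1, p_n(j) = Σ_{k<=n} f(k)·p_{n−k}(j−1)
p_1 = [3/4, 1/4]  (j = 0..1)
p_2 = [3/4, 3/16, 1/16]  (j = 0..2)
p_3 = [3/4, 3/16, 3/64, 1/64]  (j = 0..3)
p_4 = [1/4, 11/16, 3/64, 3/256, 1/256]  (j = 0..4)
p_5 = [0, 11/16, 19/64, 3/256, 3/1024, 1/1024]  (j = 0..5)
p_6 = [0, 9/16, 21/64, 27/256, 3/1024, 3/4096, 1/4096]  (j = 0..6)
p_7 = [0, 9/16, 9/32, 31/256, 35/1024, 3/4096, 3/16384, 1/16384]  (j = 0..7)
E[N_7] = Σ j·p_7(j) = 26709/16384;  E[N_7²] = Σ j²·p_7(j) = 54921/16384
Var[N_7] = 54921/16384 − (26709/16384)² = 186454983/268435456


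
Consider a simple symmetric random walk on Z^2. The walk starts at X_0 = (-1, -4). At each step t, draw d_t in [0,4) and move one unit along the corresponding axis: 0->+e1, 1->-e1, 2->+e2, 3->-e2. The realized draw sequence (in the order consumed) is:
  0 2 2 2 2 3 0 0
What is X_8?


(2, -1)

t=0: X=(-1, -4), d=0 → +e1, X_1=(0, -4)
t=1: X=(0, -4), d=2 → +e2, X_2=(0, -3)
t=2: X=(0, -3), d=2 → +e2, X_3=(0, -2)
t=3: X=(0, -2), d=2 → +e2, X_4=(0, -1)
t=4: X=(0, -1), d=2 → +e2, X_5=(0, 0)
t=5: X=(0, 0), d=3 → -e2, X_6=(0, -1)
t=6: X=(0, -1), d=0 → +e1, X_7=(1, -1)
t=7: X=(1, -1), d=0 → +e1, X_8=(2, -1)


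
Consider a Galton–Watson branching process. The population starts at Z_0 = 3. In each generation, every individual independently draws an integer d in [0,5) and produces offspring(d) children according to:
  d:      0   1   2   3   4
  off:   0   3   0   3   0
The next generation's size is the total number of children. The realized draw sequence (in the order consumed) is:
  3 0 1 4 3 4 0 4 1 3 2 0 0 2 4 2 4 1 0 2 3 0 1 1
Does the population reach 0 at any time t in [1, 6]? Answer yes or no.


gen 0: Z_0=3, draws=[3, 0, 1], offspring=[3, 0, 3], Z_1=6
gen 1: Z_1=6, draws=[4, 3, 4, 0, 4, 1], offspring=[0, 3, 0, 0, 0, 3], Z_2=6
gen 2: Z_2=6, draws=[3, 2, 0, 0, 2, 4], offspring=[3, 0, 0, 0, 0, 0], Z_3=3
gen 3: Z_3=3, draws=[2, 4, 1], offspring=[0, 0, 3], Z_4=3
gen 4: Z_4=3, draws=[0, 2, 3], offspring=[0, 0, 3], Z_5=3
gen 5: Z_5=3, draws=[0, 1, 1], offspring=[0, 3, 3], Z_6=6

no


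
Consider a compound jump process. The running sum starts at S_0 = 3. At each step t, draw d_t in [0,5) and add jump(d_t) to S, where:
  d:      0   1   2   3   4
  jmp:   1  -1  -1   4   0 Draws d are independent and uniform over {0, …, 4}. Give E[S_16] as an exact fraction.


Outcome values over d=0..4: [1, -1, -1, 4, 0]
Σy = 3, Σy² = 19, M = 5
μ = 3/5 = 3/5,  σ² = 19/5 − (3/5)² = 86/25
E[S_16] = 3 + 16·(3/5) = 63/5

63/5


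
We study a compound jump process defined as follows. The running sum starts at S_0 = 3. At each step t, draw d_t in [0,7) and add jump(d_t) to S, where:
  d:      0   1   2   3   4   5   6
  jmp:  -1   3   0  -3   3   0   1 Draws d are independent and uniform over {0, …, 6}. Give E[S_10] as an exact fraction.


51/7

Outcome values over d=0..6: [-1, 3, 0, -3, 3, 0, 1]
Σy = 3, Σy² = 29, M = 7
μ = 3/7 = 3/7,  σ² = 29/7 − (3/7)² = 194/49
E[S_10] = 3 + 10·(3/7) = 51/7


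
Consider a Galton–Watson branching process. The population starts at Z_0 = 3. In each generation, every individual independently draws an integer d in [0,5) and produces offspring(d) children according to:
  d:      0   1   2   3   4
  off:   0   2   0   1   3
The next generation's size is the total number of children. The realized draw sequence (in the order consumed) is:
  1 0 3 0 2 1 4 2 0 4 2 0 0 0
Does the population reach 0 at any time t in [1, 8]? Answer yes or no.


yes

gen 0: Z_0=3, draws=[1, 0, 3], offspring=[2, 0, 1], Z_1=3
gen 1: Z_1=3, draws=[0, 2, 1], offspring=[0, 0, 2], Z_2=2
gen 2: Z_2=2, draws=[4, 2], offspring=[3, 0], Z_3=3
gen 3: Z_3=3, draws=[0, 4, 2], offspring=[0, 3, 0], Z_4=3
gen 4: Z_4=3, draws=[0, 0, 0], offspring=[0, 0, 0], Z_5=0
gen 5: Z_5=0, draws=[], offspring=[], Z_6=0
gen 6: Z_6=0, draws=[], offspring=[], Z_7=0
gen 7: Z_7=0, draws=[], offspring=[], Z_8=0


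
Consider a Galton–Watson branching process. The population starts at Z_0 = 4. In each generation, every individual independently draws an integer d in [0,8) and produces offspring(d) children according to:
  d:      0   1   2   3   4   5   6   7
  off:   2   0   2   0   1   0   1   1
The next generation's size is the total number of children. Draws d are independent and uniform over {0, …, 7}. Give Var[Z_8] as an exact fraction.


Outcome values over d=0..7: [2, 0, 2, 0, 1, 0, 1, 1]
Σy = 7, Σy² = 11, M = 8
μ = 7/8 = 7/8,  σ² = 11/8 − (7/8)² = 39/64
V_0 = 0, E_0 = 4
V_1 = 39/64·E_0 + (7/8)²·V_0 = 39/16;  E_1 = 7/2
V_2 = 39/64·E_1 + (7/8)²·V_1 = 4095/1024;  E_2 = 49/16
V_3 = 39/64·E_2 + (7/8)²·V_2 = 322959/65536;  E_3 = 343/128
V_4 = 39/64·E_3 + (7/8)²·V_3 = 22674015/4194304;  E_4 = 2401/1024
V_5 = 39/64·E_4 + (7/8)²·V_4 = 1494572079/268435456;  E_5 = 16807/8192
V_6 = 39/64·E_5 + (7/8)²·V_5 = 94712571135/17179869184;  E_6 = 117649/65536
V_7 = 39/64·E_6 + (7/8)²·V_6 = 5843714184399/1099511627776;  E_7 = 823543/524288
V_8 = 39/64·E_7 + (7/8)²·V_7 = 353698694167455/70368744177664;  E_8 = 5764801/4194304

353698694167455/70368744177664


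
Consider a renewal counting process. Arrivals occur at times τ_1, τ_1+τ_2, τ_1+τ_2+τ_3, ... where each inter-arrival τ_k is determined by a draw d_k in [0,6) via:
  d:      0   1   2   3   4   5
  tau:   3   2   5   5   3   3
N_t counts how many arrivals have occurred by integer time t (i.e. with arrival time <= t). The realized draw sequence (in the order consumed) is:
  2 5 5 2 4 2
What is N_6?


draw d_1=2: τ_1=5, arrival time A_1=5
draw d_2=5: τ_2=3, arrival time A_2=8
draw d_3=5: τ_3=3, arrival time A_3=11
draw d_4=2: τ_4=5, arrival time A_4=16
draw d_5=4: τ_5=3, arrival time A_5=19
draw d_6=2: τ_6=5, arrival time A_6=24
N_t over t=0..6: 0:0 1:0 2:0 3:0 4:0 5:1 6:1

1


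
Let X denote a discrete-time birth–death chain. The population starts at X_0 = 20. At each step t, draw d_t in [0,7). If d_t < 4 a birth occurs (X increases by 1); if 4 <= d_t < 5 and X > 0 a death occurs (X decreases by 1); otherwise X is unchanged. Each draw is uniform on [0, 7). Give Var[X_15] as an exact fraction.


X can drop by at most 1 per step and X_0 = 20 > T = 15, so X_t >= 20 − t >= 5 > 0 for every t <= 15: the floor at 0 (the 'and X > 0' condition) never binds. Hence X_15 = X_0 + Σ_{t<15} Y_t with i.i.d. increments Y_t = y(d_t) ∈ {+1, −1, 0}.
Outcome values over d=0..6: [1, 1, 1, 1, -1, 0, 0]
Σy = 3, Σy² = 5, M = 7
μ = 3/7 = 3/7,  σ² = 5/7 − (3/7)² = 26/49
Independent increments: Var[X_15] = 15·σ² = 15·(26/49) = 390/49

390/49


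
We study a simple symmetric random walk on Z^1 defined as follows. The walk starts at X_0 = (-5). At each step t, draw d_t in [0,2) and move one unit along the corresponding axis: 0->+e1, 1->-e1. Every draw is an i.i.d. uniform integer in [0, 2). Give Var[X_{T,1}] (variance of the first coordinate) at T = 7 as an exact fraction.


7

Outcome values over d=0..1: [1, -1]
Σy = 0, Σy² = 2, M = 2
μ = 0/2 = 0,  σ² = 2/2 − (0)² = 1
Independent increments: Var[X_7] = 7·σ² = 7·(1) = 7


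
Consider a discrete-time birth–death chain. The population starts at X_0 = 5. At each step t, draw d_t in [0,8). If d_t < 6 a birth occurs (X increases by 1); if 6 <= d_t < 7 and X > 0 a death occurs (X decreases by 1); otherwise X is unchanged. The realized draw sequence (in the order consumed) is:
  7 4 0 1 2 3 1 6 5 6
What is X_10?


t=0: X=5, d=7 → hold, X_1=5
t=1: X=5, d=4 → birth, X_2=6
t=2: X=6, d=0 → birth, X_3=7
t=3: X=7, d=1 → birth, X_4=8
t=4: X=8, d=2 → birth, X_5=9
t=5: X=9, d=3 → birth, X_6=10
t=6: X=10, d=1 → birth, X_7=11
t=7: X=11, d=6 → death, X_8=10
t=8: X=10, d=5 → birth, X_9=11
t=9: X=11, d=6 → death, X_10=10

10


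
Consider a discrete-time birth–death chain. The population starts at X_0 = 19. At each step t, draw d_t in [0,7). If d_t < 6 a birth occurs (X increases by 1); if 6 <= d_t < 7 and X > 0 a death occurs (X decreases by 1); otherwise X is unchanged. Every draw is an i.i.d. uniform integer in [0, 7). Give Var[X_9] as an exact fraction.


X can drop by at most 1 per step and X_0 = 19 > T = 9, so X_t >= 19 − t >= 10 > 0 for every t <= 9: the floor at 0 (the 'and X > 0' condition) never binds. Hence X_9 = X_0 + Σ_{t<9} Y_t with i.i.d. increments Y_t = y(d_t) ∈ {+1, −1, 0}.
Outcome values over d=0..6: [1, 1, 1, 1, 1, 1, -1]
Σy = 5, Σy² = 7, M = 7
μ = 5/7 = 5/7,  σ² = 7/7 − (5/7)² = 24/49
Independent increments: Var[X_9] = 9·σ² = 9·(24/49) = 216/49

216/49


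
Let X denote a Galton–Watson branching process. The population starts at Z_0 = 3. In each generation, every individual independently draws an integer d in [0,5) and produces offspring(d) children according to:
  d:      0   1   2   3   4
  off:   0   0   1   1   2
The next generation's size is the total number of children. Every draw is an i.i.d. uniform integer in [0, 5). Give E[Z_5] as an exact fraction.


3072/3125

Outcome values over d=0..4: [0, 0, 1, 1, 2]
Σy = 4, Σy² = 6, M = 5
μ = 4/5 = 4/5,  σ² = 6/5 − (4/5)² = 14/25
E[Z_0] = 3
E[Z_1] = 4/5·E[Z_0] = 12/5
E[Z_2] = 4/5·E[Z_1] = 48/25
E[Z_3] = 4/5·E[Z_2] = 192/125
E[Z_4] = 4/5·E[Z_3] = 768/625
E[Z_5] = 4/5·E[Z_4] = 3072/3125


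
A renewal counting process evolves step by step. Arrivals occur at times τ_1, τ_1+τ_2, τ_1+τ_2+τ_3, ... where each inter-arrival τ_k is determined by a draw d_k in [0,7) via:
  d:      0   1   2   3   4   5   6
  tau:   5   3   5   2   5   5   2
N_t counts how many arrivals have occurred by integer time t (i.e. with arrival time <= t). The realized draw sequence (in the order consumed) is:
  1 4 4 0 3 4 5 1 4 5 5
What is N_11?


2

draw d_1=1: τ_1=3, arrival time A_1=3
draw d_2=4: τ_2=5, arrival time A_2=8
draw d_3=4: τ_3=5, arrival time A_3=13
draw d_4=0: τ_4=5, arrival time A_4=18
draw d_5=3: τ_5=2, arrival time A_5=20
draw d_6=4: τ_6=5, arrival time A_6=25
draw d_7=5: τ_7=5, arrival time A_7=30
draw d_8=1: τ_8=3, arrival time A_8=33
draw d_9=4: τ_9=5, arrival time A_9=38
draw d_10=5: τ_10=5, arrival time A_10=43
draw d_11=5: τ_11=5, arrival time A_11=48
N_t over t=0..11: 0:0 1:0 2:0 3:1 4:1 5:1 6:1 7:1 8:2 9:2 10:2 11:2


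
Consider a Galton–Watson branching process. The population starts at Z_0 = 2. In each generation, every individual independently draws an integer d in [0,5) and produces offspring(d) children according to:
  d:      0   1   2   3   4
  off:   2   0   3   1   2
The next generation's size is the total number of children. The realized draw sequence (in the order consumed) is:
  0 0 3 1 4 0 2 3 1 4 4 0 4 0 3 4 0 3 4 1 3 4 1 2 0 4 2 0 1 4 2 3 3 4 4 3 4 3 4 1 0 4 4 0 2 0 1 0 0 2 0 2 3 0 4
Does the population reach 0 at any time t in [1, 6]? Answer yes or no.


gen 0: Z_0=2, draws=[0, 0], offspring=[2, 2], Z_1=4
gen 1: Z_1=4, draws=[3, 1, 4, 0], offspring=[1, 0, 2, 2], Z_2=5
gen 2: Z_2=5, draws=[2, 3, 1, 4, 4], offspring=[3, 1, 0, 2, 2], Z_3=8
gen 3: Z_3=8, draws=[0, 4, 0, 3, 4, 0, 3, 4], offspring=[2, 2, 2, 1, 2, 2, 1, 2], Z_4=14
gen 4: Z_4=14, draws=[1, 3, 4, 1, 2, 0, 4, 2, 0, 1, 4, 2, 3, 3], offspring=[0, 1, 2, 0, 3, 2, 2, 3, 2, 0, 2, 3, 1, 1], Z_5=22
gen 5: Z_5=22, draws=[4, 4, 3, 4, 3, 4, 1, 0, 4, 4, 0, 2, 0, 1, 0, 0, 2, 0, 2, 3, 0, 4], offspring=[2, 2, 1, 2, 1, 2, 0, 2, 2, 2, 2, 3, 2, 0, 2, 2, 3, 2, 3, 1, 2, 2], Z_6=40

no


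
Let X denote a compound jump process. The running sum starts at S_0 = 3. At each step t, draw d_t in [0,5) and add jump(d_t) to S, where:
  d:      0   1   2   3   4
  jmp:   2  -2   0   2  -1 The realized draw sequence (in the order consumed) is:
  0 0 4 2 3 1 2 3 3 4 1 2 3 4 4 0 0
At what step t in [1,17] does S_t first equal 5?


1

t=0: S=3, d=0, jump=2, S_1=5
t=1: S=5, d=0, jump=2, S_2=7
t=2: S=7, d=4, jump=-1, S_3=6
t=3: S=6, d=2, jump=0, S_4=6
t=4: S=6, d=3, jump=2, S_5=8
t=5: S=8, d=1, jump=-2, S_6=6
t=6: S=6, d=2, jump=0, S_7=6
t=7: S=6, d=3, jump=2, S_8=8
t=8: S=8, d=3, jump=2, S_9=10
t=9: S=10, d=4, jump=-1, S_10=9
t=10: S=9, d=1, jump=-2, S_11=7
t=11: S=7, d=2, jump=0, S_12=7
t=12: S=7, d=3, jump=2, S_13=9
t=13: S=9, d=4, jump=-1, S_14=8
t=14: S=8, d=4, jump=-1, S_15=7
t=15: S=7, d=0, jump=2, S_16=9
t=16: S=9, d=0, jump=2, S_17=11


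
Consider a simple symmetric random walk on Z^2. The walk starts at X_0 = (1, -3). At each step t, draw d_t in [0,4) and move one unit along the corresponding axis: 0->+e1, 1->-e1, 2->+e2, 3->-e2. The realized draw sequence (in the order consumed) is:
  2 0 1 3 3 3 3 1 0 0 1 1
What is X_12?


t=0: X=(1, -3), d=2 → +e2, X_1=(1, -2)
t=1: X=(1, -2), d=0 → +e1, X_2=(2, -2)
t=2: X=(2, -2), d=1 → -e1, X_3=(1, -2)
t=3: X=(1, -2), d=3 → -e2, X_4=(1, -3)
t=4: X=(1, -3), d=3 → -e2, X_5=(1, -4)
t=5: X=(1, -4), d=3 → -e2, X_6=(1, -5)
t=6: X=(1, -5), d=3 → -e2, X_7=(1, -6)
t=7: X=(1, -6), d=1 → -e1, X_8=(0, -6)
t=8: X=(0, -6), d=0 → +e1, X_9=(1, -6)
t=9: X=(1, -6), d=0 → +e1, X_10=(2, -6)
t=10: X=(2, -6), d=1 → -e1, X_11=(1, -6)
t=11: X=(1, -6), d=1 → -e1, X_12=(0, -6)

(0, -6)


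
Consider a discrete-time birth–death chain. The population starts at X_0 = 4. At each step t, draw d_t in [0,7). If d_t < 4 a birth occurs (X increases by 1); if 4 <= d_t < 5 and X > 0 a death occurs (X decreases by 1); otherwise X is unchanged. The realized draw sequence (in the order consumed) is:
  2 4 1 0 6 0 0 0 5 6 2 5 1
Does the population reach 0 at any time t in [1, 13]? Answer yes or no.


no

t=0: X=4, d=2 → birth, X_1=5
t=1: X=5, d=4 → death, X_2=4
t=2: X=4, d=1 → birth, X_3=5
t=3: X=5, d=0 → birth, X_4=6
t=4: X=6, d=6 → hold, X_5=6
t=5: X=6, d=0 → birth, X_6=7
t=6: X=7, d=0 → birth, X_7=8
t=7: X=8, d=0 → birth, X_8=9
t=8: X=9, d=5 → hold, X_9=9
t=9: X=9, d=6 → hold, X_10=9
t=10: X=9, d=2 → birth, X_11=10
t=11: X=10, d=5 → hold, X_12=10
t=12: X=10, d=1 → birth, X_13=11


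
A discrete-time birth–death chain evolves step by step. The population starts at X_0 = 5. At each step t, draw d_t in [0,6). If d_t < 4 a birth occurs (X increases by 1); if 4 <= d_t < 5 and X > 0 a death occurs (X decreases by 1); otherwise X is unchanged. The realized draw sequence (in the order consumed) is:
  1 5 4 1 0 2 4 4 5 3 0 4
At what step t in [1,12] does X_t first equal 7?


5

t=0: X=5, d=1 → birth, X_1=6
t=1: X=6, d=5 → hold, X_2=6
t=2: X=6, d=4 → death, X_3=5
t=3: X=5, d=1 → birth, X_4=6
t=4: X=6, d=0 → birth, X_5=7
t=5: X=7, d=2 → birth, X_6=8
t=6: X=8, d=4 → death, X_7=7
t=7: X=7, d=4 → death, X_8=6
t=8: X=6, d=5 → hold, X_9=6
t=9: X=6, d=3 → birth, X_10=7
t=10: X=7, d=0 → birth, X_11=8
t=11: X=8, d=4 → death, X_12=7


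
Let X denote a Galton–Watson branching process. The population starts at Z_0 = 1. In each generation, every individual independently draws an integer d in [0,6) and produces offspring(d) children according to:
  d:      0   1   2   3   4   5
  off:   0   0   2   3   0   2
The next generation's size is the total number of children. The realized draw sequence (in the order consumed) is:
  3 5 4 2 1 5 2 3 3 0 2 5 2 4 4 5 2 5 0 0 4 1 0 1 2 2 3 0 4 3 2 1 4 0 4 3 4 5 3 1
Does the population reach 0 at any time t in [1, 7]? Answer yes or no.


gen 0: Z_0=1, draws=[3], offspring=[3], Z_1=3
gen 1: Z_1=3, draws=[5, 4, 2], offspring=[2, 0, 2], Z_2=4
gen 2: Z_2=4, draws=[1, 5, 2, 3], offspring=[0, 2, 2, 3], Z_3=7
gen 3: Z_3=7, draws=[3, 0, 2, 5, 2, 4, 4], offspring=[3, 0, 2, 2, 2, 0, 0], Z_4=9
gen 4: Z_4=9, draws=[5, 2, 5, 0, 0, 4, 1, 0, 1], offspring=[2, 2, 2, 0, 0, 0, 0, 0, 0], Z_5=6
gen 5: Z_5=6, draws=[2, 2, 3, 0, 4, 3], offspring=[2, 2, 3, 0, 0, 3], Z_6=10
gen 6: Z_6=10, draws=[2, 1, 4, 0, 4, 3, 4, 5, 3, 1], offspring=[2, 0, 0, 0, 0, 3, 0, 2, 3, 0], Z_7=10

no


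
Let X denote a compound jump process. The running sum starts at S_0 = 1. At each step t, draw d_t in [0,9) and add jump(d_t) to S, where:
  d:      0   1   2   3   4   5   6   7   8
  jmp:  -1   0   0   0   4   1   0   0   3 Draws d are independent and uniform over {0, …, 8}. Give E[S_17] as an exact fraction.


128/9

Outcome values over d=0..8: [-1, 0, 0, 0, 4, 1, 0, 0, 3]
Σy = 7, Σy² = 27, M = 9
μ = 7/9 = 7/9,  σ² = 27/9 − (7/9)² = 194/81
E[S_17] = 1 + 17·(7/9) = 128/9


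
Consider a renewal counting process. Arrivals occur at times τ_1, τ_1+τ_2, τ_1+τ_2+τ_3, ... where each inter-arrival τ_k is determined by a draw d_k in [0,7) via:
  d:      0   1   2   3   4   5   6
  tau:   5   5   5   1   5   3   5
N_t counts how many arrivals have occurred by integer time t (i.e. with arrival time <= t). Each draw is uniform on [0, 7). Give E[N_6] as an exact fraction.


Inter-arrival values over d=0..6: [5, 5, 5, 1, 5, 3, 5]
Each d has probability 1/7, so the pmf of τ is: f(1) = 1/7, f(3) = 1/7, f(5) = 5/7
Renewal equation for m(n) = E[N_n]: condition on τ_1 = k (if k <= n, one arrival plus a fresh copy on the remaining n−k steps): m(n) = F(n) + Σ_{k<=n} f(k)·m(n−k), where F(n) = P(τ <= n) and m(0) = 0
m(1) = F(1) = 1/7
m(2) = F(2) + f(1)·m(1) = 1/7 + 1/7·1/7 = 8/49
m(3) = F(3) + f(1)·m(2) = 2/7 + 1/7·8/49 = 106/343
m(4) = F(4) + f(1)·m(3) + f(3)·m(1) = 2/7 + 1/7·106/343 + 1/7·1/7 = 841/2401
m(5) = F(5) + f(1)·m(4) + f(3)·m(2) = 1 + 1/7·841/2401 + 1/7·8/49 = 18040/16807
m(6) = F(6) + f(1)·m(5) + f(3)·m(3) + f(5)·m(1) = 1 + 1/7·18040/16807 + 1/7·106/343 + 5/7·1/7 = 152888/117649
E[N_6] = m(6) = 152888/117649

152888/117649


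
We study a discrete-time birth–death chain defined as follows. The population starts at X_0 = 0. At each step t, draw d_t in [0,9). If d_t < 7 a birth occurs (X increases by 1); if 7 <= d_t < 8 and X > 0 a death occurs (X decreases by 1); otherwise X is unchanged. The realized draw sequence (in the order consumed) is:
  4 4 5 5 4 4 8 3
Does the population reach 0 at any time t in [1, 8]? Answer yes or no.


no

t=0: X=0, d=4 → birth, X_1=1
t=1: X=1, d=4 → birth, X_2=2
t=2: X=2, d=5 → birth, X_3=3
t=3: X=3, d=5 → birth, X_4=4
t=4: X=4, d=4 → birth, X_5=5
t=5: X=5, d=4 → birth, X_6=6
t=6: X=6, d=8 → hold, X_7=6
t=7: X=6, d=3 → birth, X_8=7
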